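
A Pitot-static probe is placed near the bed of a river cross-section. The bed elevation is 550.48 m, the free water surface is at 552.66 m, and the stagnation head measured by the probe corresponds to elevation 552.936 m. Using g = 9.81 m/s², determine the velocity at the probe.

Near the bed, under hydrostatic conditions, the piezometric head (z + ψ) equals the free-surface elevation, 552.66 m.
Velocity head = total − piezometric = 552.936 − 552.66 = 0.276 m.
v = √(2g·h_v) = √(2 × 9.81 × 0.276) = 2.33 m/s.

v ≈ 2.33 m/s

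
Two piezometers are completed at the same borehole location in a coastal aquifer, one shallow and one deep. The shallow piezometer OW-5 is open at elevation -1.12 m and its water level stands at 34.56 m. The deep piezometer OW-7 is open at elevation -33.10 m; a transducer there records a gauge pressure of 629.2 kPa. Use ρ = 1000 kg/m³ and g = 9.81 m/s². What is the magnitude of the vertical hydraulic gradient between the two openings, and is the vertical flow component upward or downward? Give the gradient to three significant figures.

|i_v| ≈ 0.110; vertical flow is downward

Total head at OW-5: h = 34.56 m (water level in the standpipe).
Pressure head at OW-7: ψ = P/(ρg) = 629.2×1000 / (1000 × 9.81) = 64.14 m.
Total head at OW-7: h = z + ψ = -33.10 + 64.14 = 31.04 m.
Δh = h(OW-5) − h(OW-7) = 34.56 − 31.04 = 3.52 m.
Vertical separation Δz = -1.12 − (-33.10) = 31.98 m.
|i_v| = |Δh| / Δz = 3.52 / 31.98 = 0.110.
Head is higher in the shallow piezometer, so vertical flow is downward (recharge condition).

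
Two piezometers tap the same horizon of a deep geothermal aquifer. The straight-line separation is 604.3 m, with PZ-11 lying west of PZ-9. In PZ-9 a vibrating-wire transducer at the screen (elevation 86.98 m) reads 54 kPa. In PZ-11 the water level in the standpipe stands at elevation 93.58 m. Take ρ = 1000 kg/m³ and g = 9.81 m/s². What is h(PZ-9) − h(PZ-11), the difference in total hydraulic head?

Pressure head at PZ-9: ψ = P/(ρg) = 54×1000 / (1000 × 9.81) = 5.50 m.
Total head at PZ-9: h = z + ψ = 86.98 + 5.50 = 92.48 m.
Total head at PZ-11: h = 93.58 m (water level in the piezometer is the total head).
Head difference: h(PZ-9) − h(PZ-11) = 92.48 − 93.58 = -1.10 m.

Δh ≈ -1.10 m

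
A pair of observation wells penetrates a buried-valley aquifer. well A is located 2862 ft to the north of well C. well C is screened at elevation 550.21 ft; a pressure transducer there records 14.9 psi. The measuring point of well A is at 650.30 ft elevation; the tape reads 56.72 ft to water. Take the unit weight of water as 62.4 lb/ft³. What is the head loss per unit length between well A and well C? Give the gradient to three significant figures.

Pressure head at well C: ψ = 144·P/γ = 144 × 14.9 / 62.4 = 34.38 ft.
Total head at well C: h = z + ψ = 550.21 + 34.38 = 584.59 ft.
Total head at well A: h = 650.30 − 56.72 = 593.58 ft.
Head difference: h(well C) − h(well A) = 584.59 − 593.58 = -8.99 ft.
Hydraulic gradient: i = |Δh| / L = 8.99 / 2862 = 0.00314.

i ≈ 0.00314 ft/ft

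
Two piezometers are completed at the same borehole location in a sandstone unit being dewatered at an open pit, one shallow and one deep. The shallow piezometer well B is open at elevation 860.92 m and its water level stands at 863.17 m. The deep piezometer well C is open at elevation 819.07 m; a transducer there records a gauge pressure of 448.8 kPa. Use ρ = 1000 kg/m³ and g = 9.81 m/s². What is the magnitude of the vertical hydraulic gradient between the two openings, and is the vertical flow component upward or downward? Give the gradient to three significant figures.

Total head at well B: h = 863.17 m (water level in the standpipe).
Pressure head at well C: ψ = P/(ρg) = 448.8×1000 / (1000 × 9.81) = 45.75 m.
Total head at well C: h = z + ψ = 819.07 + 45.75 = 864.82 m.
Δh = h(well B) − h(well C) = 863.17 − 864.82 = -1.65 m.
Vertical separation Δz = 860.92 − 819.07 = 41.85 m.
|i_v| = |Δh| / Δz = 1.65 / 41.85 = 0.0394.
Head is higher in the deep piezometer, so vertical flow is upward (discharge condition).

|i_v| ≈ 0.0394; vertical flow is upward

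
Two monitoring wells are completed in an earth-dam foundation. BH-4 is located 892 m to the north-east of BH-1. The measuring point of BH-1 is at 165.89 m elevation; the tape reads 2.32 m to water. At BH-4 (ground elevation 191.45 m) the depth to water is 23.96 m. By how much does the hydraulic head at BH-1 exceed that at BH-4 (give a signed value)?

Δh ≈ -3.92 m

Total head at BH-1: h = 165.89 − 2.32 = 163.57 m.
Total head at BH-4: h = 191.45 − 23.96 = 167.49 m.
Head difference: h(BH-1) − h(BH-4) = 163.57 − 167.49 = -3.92 m.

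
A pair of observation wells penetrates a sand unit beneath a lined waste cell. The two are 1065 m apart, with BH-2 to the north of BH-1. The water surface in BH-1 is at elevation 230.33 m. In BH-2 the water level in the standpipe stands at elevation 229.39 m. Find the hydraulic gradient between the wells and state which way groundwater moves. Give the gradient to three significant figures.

i ≈ 0.000883; groundwater flows toward the north

Total head at BH-1: h = 230.33 m (water level in the piezometer is the total head).
Total head at BH-2: h = 229.39 m (water level in the piezometer is the total head).
Head difference: h(BH-1) − h(BH-2) = 230.33 − 229.39 = 0.94 m.
Hydraulic gradient: i = |Δh| / L = 0.94 / 1065 = 0.000883.
Flow is from higher to lower head: from BH-1 toward BH-2, i.e. toward the north.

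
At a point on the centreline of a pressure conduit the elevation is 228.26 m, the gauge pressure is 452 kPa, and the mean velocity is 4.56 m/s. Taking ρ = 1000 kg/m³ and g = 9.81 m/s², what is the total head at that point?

h ≈ 275.40 m

Pressure head ψ = P/(ρg) = 452×1000 / (1000 × 9.81) = 46.08 m.
Velocity head = v²/(2g) = 4.56² / (2 × 9.81) = 1.060 m.
h = z + ψ + v²/(2g) = 228.26 + 46.08 + 1.060 = 275.40 m.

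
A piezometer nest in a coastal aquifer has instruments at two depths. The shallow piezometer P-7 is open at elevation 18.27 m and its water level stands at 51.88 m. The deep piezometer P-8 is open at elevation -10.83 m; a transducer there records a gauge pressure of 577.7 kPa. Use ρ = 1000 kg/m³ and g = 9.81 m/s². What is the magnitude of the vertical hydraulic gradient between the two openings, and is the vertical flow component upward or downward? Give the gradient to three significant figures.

Total head at P-7: h = 51.88 m (water level in the standpipe).
Pressure head at P-8: ψ = P/(ρg) = 577.7×1000 / (1000 × 9.81) = 58.89 m.
Total head at P-8: h = z + ψ = -10.83 + 58.89 = 48.06 m.
Δh = h(P-7) − h(P-8) = 51.88 − 48.06 = 3.82 m.
Vertical separation Δz = 18.27 − (-10.83) = 29.10 m.
|i_v| = |Δh| / Δz = 3.82 / 29.10 = 0.131.
Head is higher in the shallow piezometer, so vertical flow is downward (recharge condition).

|i_v| ≈ 0.131; vertical flow is downward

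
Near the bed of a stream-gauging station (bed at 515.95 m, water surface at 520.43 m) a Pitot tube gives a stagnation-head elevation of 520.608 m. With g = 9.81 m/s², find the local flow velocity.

v ≈ 1.87 m/s

Near the bed, under hydrostatic conditions, the piezometric head (z + ψ) equals the free-surface elevation, 520.43 m.
Velocity head = total − piezometric = 520.608 − 520.43 = 0.178 m.
v = √(2g·h_v) = √(2 × 9.81 × 0.178) = 1.87 m/s.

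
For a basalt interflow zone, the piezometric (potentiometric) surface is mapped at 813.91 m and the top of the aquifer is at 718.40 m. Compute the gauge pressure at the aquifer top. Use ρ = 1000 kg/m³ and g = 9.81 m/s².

P ≈ 937 kPa

Pressure head at the aquifer top: ψ = h − z = 813.91 − 718.40 = 95.51 m.
P = ρgψ = 1000 × 9.81 × 95.51 = 936953 Pa ≈ 937 kPa.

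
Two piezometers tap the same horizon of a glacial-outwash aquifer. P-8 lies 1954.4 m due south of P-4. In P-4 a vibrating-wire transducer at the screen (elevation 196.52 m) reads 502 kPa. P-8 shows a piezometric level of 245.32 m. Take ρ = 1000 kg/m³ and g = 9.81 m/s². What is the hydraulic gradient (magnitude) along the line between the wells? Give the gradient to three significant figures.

Pressure head at P-4: ψ = P/(ρg) = 502×1000 / (1000 × 9.81) = 51.17 m.
Total head at P-4: h = z + ψ = 196.52 + 51.17 = 247.69 m.
Total head at P-8: h = 245.32 m (water level in the piezometer is the total head).
Head difference: h(P-4) − h(P-8) = 247.69 − 245.32 = 2.37 m.
Hydraulic gradient: i = |Δh| / L = 2.37 / 1954.4 = 0.00121.

i ≈ 0.00121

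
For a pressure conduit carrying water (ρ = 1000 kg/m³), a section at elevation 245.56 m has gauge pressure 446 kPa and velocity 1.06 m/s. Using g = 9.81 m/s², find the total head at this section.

Pressure head ψ = P/(ρg) = 446×1000 / (1000 × 9.81) = 45.46 m.
Velocity head = v²/(2g) = 1.06² / (2 × 9.81) = 0.057 m.
h = z + ψ + v²/(2g) = 245.56 + 45.46 + 0.057 = 291.08 m.

h ≈ 291.08 m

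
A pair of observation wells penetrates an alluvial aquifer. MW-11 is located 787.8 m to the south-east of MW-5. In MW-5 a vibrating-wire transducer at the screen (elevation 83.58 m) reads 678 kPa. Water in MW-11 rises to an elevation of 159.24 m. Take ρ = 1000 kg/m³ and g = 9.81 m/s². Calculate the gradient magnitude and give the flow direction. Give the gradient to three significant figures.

i ≈ 0.00831; groundwater flows toward the north-west

Pressure head at MW-5: ψ = P/(ρg) = 678×1000 / (1000 × 9.81) = 69.11 m.
Total head at MW-5: h = z + ψ = 83.58 + 69.11 = 152.69 m.
Total head at MW-11: h = 159.24 m (water level in the piezometer is the total head).
Head difference: h(MW-5) − h(MW-11) = 152.69 − 159.24 = -6.55 m.
Hydraulic gradient: i = |Δh| / L = 6.55 / 787.8 = 0.00831.
Flow is from higher to lower head: from MW-11 toward MW-5, i.e. toward the north-west.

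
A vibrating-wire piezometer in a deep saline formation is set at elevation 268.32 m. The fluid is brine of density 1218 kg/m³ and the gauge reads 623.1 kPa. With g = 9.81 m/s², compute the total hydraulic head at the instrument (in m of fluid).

ψ = P/(ρg) = 623.1×1000 / (1218 × 9.81) = 52.15 m.
h = z + ψ = 268.32 + 52.15 = 320.47 m.

h ≈ 320.47 m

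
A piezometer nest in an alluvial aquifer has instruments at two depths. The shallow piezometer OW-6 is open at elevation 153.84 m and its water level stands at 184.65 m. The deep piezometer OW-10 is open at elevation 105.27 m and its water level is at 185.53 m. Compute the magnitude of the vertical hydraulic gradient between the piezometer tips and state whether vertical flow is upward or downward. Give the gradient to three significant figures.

|i_v| ≈ 0.0181; vertical flow is upward

Total head at OW-6: h = 184.65 m (water level in the standpipe).
Total head at OW-10: h = 185.53 m.
Δh = h(OW-6) − h(OW-10) = 184.65 − 185.53 = -0.88 m.
Vertical separation Δz = 153.84 − 105.27 = 48.57 m.
|i_v| = |Δh| / Δz = 0.88 / 48.57 = 0.0181.
Head is higher in the deep piezometer, so vertical flow is upward (discharge condition).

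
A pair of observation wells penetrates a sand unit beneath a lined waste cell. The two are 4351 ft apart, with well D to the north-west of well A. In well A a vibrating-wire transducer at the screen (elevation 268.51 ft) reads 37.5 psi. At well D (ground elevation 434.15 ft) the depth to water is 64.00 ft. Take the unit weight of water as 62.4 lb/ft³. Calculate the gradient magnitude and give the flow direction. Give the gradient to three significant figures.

i ≈ 0.00347; groundwater flows toward the south-east

Pressure head at well A: ψ = 144·P/γ = 144 × 37.5 / 62.4 = 86.54 ft.
Total head at well A: h = z + ψ = 268.51 + 86.54 = 355.05 ft.
Total head at well D: h = 434.15 − 64.00 = 370.15 ft.
Head difference: h(well A) − h(well D) = 355.05 − 370.15 = -15.10 ft.
Hydraulic gradient: i = |Δh| / L = 15.10 / 4351 = 0.00347.
Flow is from higher to lower head: from well D toward well A, i.e. toward the south-east.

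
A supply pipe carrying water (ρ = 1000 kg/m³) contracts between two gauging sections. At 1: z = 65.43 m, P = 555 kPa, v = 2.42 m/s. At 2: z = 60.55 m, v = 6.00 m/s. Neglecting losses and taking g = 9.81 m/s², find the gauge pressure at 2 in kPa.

Pressure head at 1: ψ₁ = P₁/(ρg) = 555×1000 / (1000 × 9.81) = 56.57 m.
Velocity heads: v₁²/2g = 2.42²/19.62 = 0.298 m; v₂²/2g = 6.00²/19.62 = 1.835 m.
Total head H = z₁ + ψ₁ + v₁²/2g = 65.43 + 56.57 + 0.298 = 122.30 m.
ψ₂ = H − z₂ − v₂²/2g = 122.30 − 60.55 − 1.835 = 59.91 m.
P₂ = ρgψ₂ = 1000 × 9.81 × 59.91 ≈ 588 kPa.

P₂ ≈ 588 kPa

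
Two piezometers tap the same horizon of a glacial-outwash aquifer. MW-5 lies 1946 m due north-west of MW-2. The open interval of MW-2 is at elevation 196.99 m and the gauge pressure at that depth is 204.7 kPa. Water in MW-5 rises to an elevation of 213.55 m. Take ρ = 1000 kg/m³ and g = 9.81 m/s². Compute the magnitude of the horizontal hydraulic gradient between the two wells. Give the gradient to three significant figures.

Pressure head at MW-2: ψ = P/(ρg) = 204.7×1000 / (1000 × 9.81) = 20.87 m.
Total head at MW-2: h = z + ψ = 196.99 + 20.87 = 217.86 m.
Total head at MW-5: h = 213.55 m (water level in the piezometer is the total head).
Head difference: h(MW-2) − h(MW-5) = 217.86 − 213.55 = 4.31 m.
Hydraulic gradient: i = |Δh| / L = 4.31 / 1946 = 0.00221.

i ≈ 0.00221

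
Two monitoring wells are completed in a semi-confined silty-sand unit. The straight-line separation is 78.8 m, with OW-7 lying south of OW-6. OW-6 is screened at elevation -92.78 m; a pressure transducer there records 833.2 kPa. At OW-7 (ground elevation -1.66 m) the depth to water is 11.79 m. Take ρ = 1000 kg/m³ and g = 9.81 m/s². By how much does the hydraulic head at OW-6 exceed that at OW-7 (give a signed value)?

Δh ≈ 5.60 m

Pressure head at OW-6: ψ = P/(ρg) = 833.2×1000 / (1000 × 9.81) = 84.93 m.
Total head at OW-6: h = z + ψ = -92.78 + 84.93 = -7.85 m.
Total head at OW-7: h = -1.66 − 11.79 = -13.45 m.
Head difference: h(OW-6) − h(OW-7) = -7.85 − (-13.45) = 5.60 m.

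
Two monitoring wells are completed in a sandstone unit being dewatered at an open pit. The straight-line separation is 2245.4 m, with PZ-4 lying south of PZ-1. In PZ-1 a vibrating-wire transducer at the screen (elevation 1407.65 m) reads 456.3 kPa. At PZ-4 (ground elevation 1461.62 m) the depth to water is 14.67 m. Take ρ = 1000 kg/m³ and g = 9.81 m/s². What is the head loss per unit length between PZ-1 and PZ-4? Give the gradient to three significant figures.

Pressure head at PZ-1: ψ = P/(ρg) = 456.3×1000 / (1000 × 9.81) = 46.51 m.
Total head at PZ-1: h = z + ψ = 1407.65 + 46.51 = 1454.16 m.
Total head at PZ-4: h = 1461.62 − 14.67 = 1446.95 m.
Head difference: h(PZ-1) − h(PZ-4) = 1454.16 − 1446.95 = 7.21 m.
Hydraulic gradient: i = |Δh| / L = 7.21 / 2245.4 = 0.00321.

i ≈ 0.00321 m/m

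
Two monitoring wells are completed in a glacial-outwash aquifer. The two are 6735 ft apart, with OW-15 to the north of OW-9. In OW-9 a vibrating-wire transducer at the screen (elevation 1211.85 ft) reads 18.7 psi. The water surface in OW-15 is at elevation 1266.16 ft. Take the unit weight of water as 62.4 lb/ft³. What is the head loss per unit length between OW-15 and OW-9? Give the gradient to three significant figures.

i ≈ 0.00166 ft/ft

Pressure head at OW-9: ψ = 144·P/γ = 144 × 18.7 / 62.4 = 43.15 ft.
Total head at OW-9: h = z + ψ = 1211.85 + 43.15 = 1255.00 ft.
Total head at OW-15: h = 1266.16 ft (water level in the piezometer is the total head).
Head difference: h(OW-9) − h(OW-15) = 1255.00 − 1266.16 = -11.16 ft.
Hydraulic gradient: i = |Δh| / L = 11.16 / 6735 = 0.00166.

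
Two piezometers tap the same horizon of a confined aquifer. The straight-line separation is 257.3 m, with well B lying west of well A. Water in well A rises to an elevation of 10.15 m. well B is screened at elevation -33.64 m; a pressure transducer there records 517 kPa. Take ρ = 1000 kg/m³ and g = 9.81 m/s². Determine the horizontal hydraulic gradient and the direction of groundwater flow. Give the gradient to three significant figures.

i ≈ 0.0346; groundwater flows toward the east

Total head at well A: h = 10.15 m (water level in the piezometer is the total head).
Pressure head at well B: ψ = P/(ρg) = 517×1000 / (1000 × 9.81) = 52.70 m.
Total head at well B: h = z + ψ = -33.64 + 52.70 = 19.06 m.
Head difference: h(well A) − h(well B) = 10.15 − 19.06 = -8.91 m.
Hydraulic gradient: i = |Δh| / L = 8.91 / 257.3 = 0.0346.
Flow is from higher to lower head: from well B toward well A, i.e. toward the east.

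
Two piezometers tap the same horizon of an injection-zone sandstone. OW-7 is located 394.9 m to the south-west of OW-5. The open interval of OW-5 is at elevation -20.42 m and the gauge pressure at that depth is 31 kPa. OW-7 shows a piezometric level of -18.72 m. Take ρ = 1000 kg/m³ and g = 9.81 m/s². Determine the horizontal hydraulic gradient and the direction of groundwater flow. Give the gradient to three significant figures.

Pressure head at OW-5: ψ = P/(ρg) = 31×1000 / (1000 × 9.81) = 3.16 m.
Total head at OW-5: h = z + ψ = -20.42 + 3.16 = -17.26 m.
Total head at OW-7: h = -18.72 m (water level in the piezometer is the total head).
Head difference: h(OW-5) − h(OW-7) = -17.26 − (-18.72) = 1.46 m.
Hydraulic gradient: i = |Δh| / L = 1.46 / 394.9 = 0.00370.
Flow is from higher to lower head: from OW-5 toward OW-7, i.e. toward the south-west.

i ≈ 0.00370; groundwater flows toward the south-west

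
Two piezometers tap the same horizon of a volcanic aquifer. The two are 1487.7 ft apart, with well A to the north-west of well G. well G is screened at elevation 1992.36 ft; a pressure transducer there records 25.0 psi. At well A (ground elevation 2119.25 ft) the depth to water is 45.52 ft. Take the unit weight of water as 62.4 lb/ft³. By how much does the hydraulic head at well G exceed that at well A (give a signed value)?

Pressure head at well G: ψ = 144·P/γ = 144 × 25.0 / 62.4 = 57.69 ft.
Total head at well G: h = z + ψ = 1992.36 + 57.69 = 2050.05 ft.
Total head at well A: h = 2119.25 − 45.52 = 2073.73 ft.
Head difference: h(well G) − h(well A) = 2050.05 − 2073.73 = -23.68 ft.

Δh ≈ -23.68 ft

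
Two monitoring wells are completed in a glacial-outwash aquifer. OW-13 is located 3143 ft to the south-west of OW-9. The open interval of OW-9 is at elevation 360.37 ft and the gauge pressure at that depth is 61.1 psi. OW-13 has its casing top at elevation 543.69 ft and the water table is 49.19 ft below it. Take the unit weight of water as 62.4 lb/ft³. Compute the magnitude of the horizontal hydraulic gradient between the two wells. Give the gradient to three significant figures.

Pressure head at OW-9: ψ = 144·P/γ = 144 × 61.1 / 62.4 = 141.00 ft.
Total head at OW-9: h = z + ψ = 360.37 + 141.00 = 501.37 ft.
Total head at OW-13: h = 543.69 − 49.19 = 494.50 ft.
Head difference: h(OW-9) − h(OW-13) = 501.37 − 494.50 = 6.87 ft.
Hydraulic gradient: i = |Δh| / L = 6.87 / 3143 = 0.00219.

i ≈ 0.00219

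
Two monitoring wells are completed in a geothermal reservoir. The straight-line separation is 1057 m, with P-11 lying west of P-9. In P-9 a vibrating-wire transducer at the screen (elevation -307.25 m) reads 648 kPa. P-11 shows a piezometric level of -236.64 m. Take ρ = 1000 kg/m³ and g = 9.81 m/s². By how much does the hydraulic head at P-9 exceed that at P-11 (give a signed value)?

Δh ≈ -4.55 m

Pressure head at P-9: ψ = P/(ρg) = 648×1000 / (1000 × 9.81) = 66.06 m.
Total head at P-9: h = z + ψ = -307.25 + 66.06 = -241.19 m.
Total head at P-11: h = -236.64 m (water level in the piezometer is the total head).
Head difference: h(P-9) − h(P-11) = -241.19 − (-236.64) = -4.55 m.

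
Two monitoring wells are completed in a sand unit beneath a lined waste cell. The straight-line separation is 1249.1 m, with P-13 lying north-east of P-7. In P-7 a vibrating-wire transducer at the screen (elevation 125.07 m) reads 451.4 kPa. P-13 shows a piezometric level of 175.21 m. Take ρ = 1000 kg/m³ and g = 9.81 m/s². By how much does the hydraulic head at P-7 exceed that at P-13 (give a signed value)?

Pressure head at P-7: ψ = P/(ρg) = 451.4×1000 / (1000 × 9.81) = 46.01 m.
Total head at P-7: h = z + ψ = 125.07 + 46.01 = 171.08 m.
Total head at P-13: h = 175.21 m (water level in the piezometer is the total head).
Head difference: h(P-7) − h(P-13) = 171.08 − 175.21 = -4.13 m.

Δh ≈ -4.13 m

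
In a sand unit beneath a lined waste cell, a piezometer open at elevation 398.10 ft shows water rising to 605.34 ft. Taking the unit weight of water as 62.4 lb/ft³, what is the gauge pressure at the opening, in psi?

Pressure head ψ = h − z = 605.34 − 398.10 = 207.24 ft.
P = γ·ψ / 144 = 62.4 × 207.24 / 144 = 89.8 psi.

P ≈ 89.8 psi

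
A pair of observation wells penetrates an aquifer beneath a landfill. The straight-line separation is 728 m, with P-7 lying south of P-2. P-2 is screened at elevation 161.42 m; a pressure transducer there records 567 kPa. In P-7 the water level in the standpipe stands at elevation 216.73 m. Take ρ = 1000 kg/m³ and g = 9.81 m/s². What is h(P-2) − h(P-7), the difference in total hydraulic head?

Pressure head at P-2: ψ = P/(ρg) = 567×1000 / (1000 × 9.81) = 57.80 m.
Total head at P-2: h = z + ψ = 161.42 + 57.80 = 219.22 m.
Total head at P-7: h = 216.73 m (water level in the piezometer is the total head).
Head difference: h(P-2) − h(P-7) = 219.22 − 216.73 = 2.49 m.

Δh ≈ 2.49 m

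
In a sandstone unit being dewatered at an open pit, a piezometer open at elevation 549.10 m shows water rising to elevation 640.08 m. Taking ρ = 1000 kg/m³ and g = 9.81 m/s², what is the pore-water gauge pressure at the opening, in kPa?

P ≈ 893 kPa

Pressure head ψ = h − z = 640.08 − 549.10 = 90.98 m.
P = ρgψ = 1000 × 9.81 × 90.98 = 892514 Pa ≈ 893 kPa.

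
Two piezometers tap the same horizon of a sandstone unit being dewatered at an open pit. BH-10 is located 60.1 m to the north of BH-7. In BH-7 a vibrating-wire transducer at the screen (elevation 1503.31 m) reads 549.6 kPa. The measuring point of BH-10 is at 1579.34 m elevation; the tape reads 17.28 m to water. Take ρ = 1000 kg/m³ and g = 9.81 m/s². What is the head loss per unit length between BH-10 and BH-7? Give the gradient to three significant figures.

i ≈ 0.0454 m/m

Pressure head at BH-7: ψ = P/(ρg) = 549.6×1000 / (1000 × 9.81) = 56.02 m.
Total head at BH-7: h = z + ψ = 1503.31 + 56.02 = 1559.33 m.
Total head at BH-10: h = 1579.34 − 17.28 = 1562.06 m.
Head difference: h(BH-7) − h(BH-10) = 1559.33 − 1562.06 = -2.73 m.
Hydraulic gradient: i = |Δh| / L = 2.73 / 60.1 = 0.0454.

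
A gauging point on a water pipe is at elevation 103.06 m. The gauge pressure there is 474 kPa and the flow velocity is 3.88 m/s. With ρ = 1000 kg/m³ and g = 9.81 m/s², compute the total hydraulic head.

Pressure head ψ = P/(ρg) = 474×1000 / (1000 × 9.81) = 48.32 m.
Velocity head = v²/(2g) = 3.88² / (2 × 9.81) = 0.767 m.
h = z + ψ + v²/(2g) = 103.06 + 48.32 + 0.767 = 152.15 m.

h ≈ 152.15 m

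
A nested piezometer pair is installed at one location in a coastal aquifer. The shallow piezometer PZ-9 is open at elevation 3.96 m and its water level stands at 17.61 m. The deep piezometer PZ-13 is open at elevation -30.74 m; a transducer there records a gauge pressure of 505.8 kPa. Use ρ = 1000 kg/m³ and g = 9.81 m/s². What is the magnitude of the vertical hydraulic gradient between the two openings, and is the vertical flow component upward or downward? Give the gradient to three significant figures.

|i_v| ≈ 0.0925; vertical flow is upward

Total head at PZ-9: h = 17.61 m (water level in the standpipe).
Pressure head at PZ-13: ψ = P/(ρg) = 505.8×1000 / (1000 × 9.81) = 51.56 m.
Total head at PZ-13: h = z + ψ = -30.74 + 51.56 = 20.82 m.
Δh = h(PZ-9) − h(PZ-13) = 17.61 − 20.82 = -3.21 m.
Vertical separation Δz = 3.96 − (-30.74) = 34.70 m.
|i_v| = |Δh| / Δz = 3.21 / 34.70 = 0.0925.
Head is higher in the deep piezometer, so vertical flow is upward (discharge condition).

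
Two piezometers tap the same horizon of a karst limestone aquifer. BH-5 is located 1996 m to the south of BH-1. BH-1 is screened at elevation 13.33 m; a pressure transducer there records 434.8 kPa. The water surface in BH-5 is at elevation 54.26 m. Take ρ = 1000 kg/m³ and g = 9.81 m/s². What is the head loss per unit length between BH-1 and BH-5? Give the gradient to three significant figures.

i ≈ 0.00170 m/m

Pressure head at BH-1: ψ = P/(ρg) = 434.8×1000 / (1000 × 9.81) = 44.32 m.
Total head at BH-1: h = z + ψ = 13.33 + 44.32 = 57.65 m.
Total head at BH-5: h = 54.26 m (water level in the piezometer is the total head).
Head difference: h(BH-1) − h(BH-5) = 57.65 − 54.26 = 3.39 m.
Hydraulic gradient: i = |Δh| / L = 3.39 / 1996 = 0.00170.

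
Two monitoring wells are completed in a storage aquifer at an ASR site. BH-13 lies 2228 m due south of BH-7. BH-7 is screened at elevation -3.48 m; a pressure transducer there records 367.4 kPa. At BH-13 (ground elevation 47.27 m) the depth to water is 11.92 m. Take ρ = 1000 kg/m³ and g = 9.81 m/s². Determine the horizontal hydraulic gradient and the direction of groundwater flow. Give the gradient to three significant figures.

i ≈ 0.000619; groundwater flows toward the north

Pressure head at BH-7: ψ = P/(ρg) = 367.4×1000 / (1000 × 9.81) = 37.45 m.
Total head at BH-7: h = z + ψ = -3.48 + 37.45 = 33.97 m.
Total head at BH-13: h = 47.27 − 11.92 = 35.35 m.
Head difference: h(BH-7) − h(BH-13) = 33.97 − 35.35 = -1.38 m.
Hydraulic gradient: i = |Δh| / L = 1.38 / 2228 = 0.000619.
Flow is from higher to lower head: from BH-13 toward BH-7, i.e. toward the north.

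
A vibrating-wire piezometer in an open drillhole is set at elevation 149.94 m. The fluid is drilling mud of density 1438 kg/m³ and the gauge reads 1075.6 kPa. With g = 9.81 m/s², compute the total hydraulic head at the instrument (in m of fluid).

h ≈ 226.19 m

ψ = P/(ρg) = 1075.6×1000 / (1438 × 9.81) = 76.25 m.
h = z + ψ = 149.94 + 76.25 = 226.19 m.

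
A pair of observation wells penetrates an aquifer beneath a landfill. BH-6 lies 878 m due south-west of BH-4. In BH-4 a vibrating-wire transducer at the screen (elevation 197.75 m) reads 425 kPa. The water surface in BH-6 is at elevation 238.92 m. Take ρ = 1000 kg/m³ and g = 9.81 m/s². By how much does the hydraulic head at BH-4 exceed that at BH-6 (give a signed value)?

Pressure head at BH-4: ψ = P/(ρg) = 425×1000 / (1000 × 9.81) = 43.32 m.
Total head at BH-4: h = z + ψ = 197.75 + 43.32 = 241.07 m.
Total head at BH-6: h = 238.92 m (water level in the piezometer is the total head).
Head difference: h(BH-4) − h(BH-6) = 241.07 − 238.92 = 2.15 m.

Δh ≈ 2.15 m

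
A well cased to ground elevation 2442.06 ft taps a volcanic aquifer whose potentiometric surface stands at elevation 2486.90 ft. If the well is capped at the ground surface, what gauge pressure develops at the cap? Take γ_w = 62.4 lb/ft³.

P ≈ 19.4 psi

Head above the cap: Δh = 2486.90 − 2442.06 = 44.84 ft.
P = γΔh/144 = 62.4 × 44.84 / 144 = 19.4 psi.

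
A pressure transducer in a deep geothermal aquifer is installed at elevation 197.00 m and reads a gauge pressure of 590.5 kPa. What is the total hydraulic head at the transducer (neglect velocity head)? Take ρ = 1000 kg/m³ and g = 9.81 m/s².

ψ = P/(ρg) = 590.5×1000 / (1000 × 9.81) = 60.19 m.
h = z + ψ = 197.00 + 60.19 = 257.19 m.

h ≈ 257.19 m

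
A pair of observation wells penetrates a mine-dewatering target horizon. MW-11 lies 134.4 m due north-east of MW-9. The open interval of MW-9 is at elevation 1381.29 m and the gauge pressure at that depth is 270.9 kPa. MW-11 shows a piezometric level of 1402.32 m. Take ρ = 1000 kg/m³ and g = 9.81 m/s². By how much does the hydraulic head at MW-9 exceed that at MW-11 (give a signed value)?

Pressure head at MW-9: ψ = P/(ρg) = 270.9×1000 / (1000 × 9.81) = 27.61 m.
Total head at MW-9: h = z + ψ = 1381.29 + 27.61 = 1408.90 m.
Total head at MW-11: h = 1402.32 m (water level in the piezometer is the total head).
Head difference: h(MW-9) − h(MW-11) = 1408.90 − 1402.32 = 6.58 m.

Δh ≈ 6.58 m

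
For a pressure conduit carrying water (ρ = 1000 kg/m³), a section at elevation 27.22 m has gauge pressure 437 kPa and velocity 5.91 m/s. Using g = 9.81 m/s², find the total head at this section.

h ≈ 73.55 m

Pressure head ψ = P/(ρg) = 437×1000 / (1000 × 9.81) = 44.55 m.
Velocity head = v²/(2g) = 5.91² / (2 × 9.81) = 1.780 m.
h = z + ψ + v²/(2g) = 27.22 + 44.55 + 1.780 = 73.55 m.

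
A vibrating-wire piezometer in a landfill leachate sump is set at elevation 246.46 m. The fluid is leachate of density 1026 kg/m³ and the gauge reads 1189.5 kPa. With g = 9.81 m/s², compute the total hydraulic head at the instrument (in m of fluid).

h ≈ 364.64 m

ψ = P/(ρg) = 1189.5×1000 / (1026 × 9.81) = 118.18 m.
h = z + ψ = 246.46 + 118.18 = 364.64 m.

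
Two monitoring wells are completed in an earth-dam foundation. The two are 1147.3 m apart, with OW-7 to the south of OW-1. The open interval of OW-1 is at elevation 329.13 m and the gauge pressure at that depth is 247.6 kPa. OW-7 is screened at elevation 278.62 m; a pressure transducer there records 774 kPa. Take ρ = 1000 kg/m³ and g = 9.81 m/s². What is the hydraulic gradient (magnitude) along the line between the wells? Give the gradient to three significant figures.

i ≈ 0.00275

Pressure head at OW-1: ψ = P/(ρg) = 247.6×1000 / (1000 × 9.81) = 25.24 m.
Total head at OW-1: h = z + ψ = 329.13 + 25.24 = 354.37 m.
Pressure head at OW-7: ψ = P/(ρg) = 774×1000 / (1000 × 9.81) = 78.90 m.
Total head at OW-7: h = z + ψ = 278.62 + 78.90 = 357.52 m.
Head difference: h(OW-1) − h(OW-7) = 354.37 − 357.52 = -3.15 m.
Hydraulic gradient: i = |Δh| / L = 3.15 / 1147.3 = 0.00275.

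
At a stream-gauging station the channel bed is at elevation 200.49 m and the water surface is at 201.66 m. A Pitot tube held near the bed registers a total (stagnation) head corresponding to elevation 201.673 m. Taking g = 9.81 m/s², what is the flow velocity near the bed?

Near the bed, under hydrostatic conditions, the piezometric head (z + ψ) equals the free-surface elevation, 201.66 m.
Velocity head = total − piezometric = 201.673 − 201.66 = 0.013 m.
v = √(2g·h_v) = √(2 × 9.81 × 0.013) = 0.505 m/s.

v ≈ 0.505 m/s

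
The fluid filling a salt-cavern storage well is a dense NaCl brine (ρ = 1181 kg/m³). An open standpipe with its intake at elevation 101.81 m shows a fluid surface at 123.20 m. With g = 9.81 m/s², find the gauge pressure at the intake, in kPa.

Pressure head ψ = h − z = 123.20 − 101.81 = 21.39 m.
P = ρgψ = 1181 × 9.81 × 21.39 = 247816 Pa ≈ 248 kPa.

P ≈ 248 kPa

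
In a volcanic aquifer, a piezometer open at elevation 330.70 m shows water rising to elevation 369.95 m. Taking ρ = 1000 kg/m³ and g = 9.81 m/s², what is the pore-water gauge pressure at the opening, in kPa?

P ≈ 385 kPa

Pressure head ψ = h − z = 369.95 − 330.70 = 39.25 m.
P = ρgψ = 1000 × 9.81 × 39.25 = 385042 Pa ≈ 385 kPa.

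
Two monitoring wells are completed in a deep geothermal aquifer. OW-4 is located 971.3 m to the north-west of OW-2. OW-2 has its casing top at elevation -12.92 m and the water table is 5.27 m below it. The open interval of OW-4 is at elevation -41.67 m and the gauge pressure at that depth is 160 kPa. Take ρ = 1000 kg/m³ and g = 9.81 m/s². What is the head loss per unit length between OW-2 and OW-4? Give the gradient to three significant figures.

Total head at OW-2: h = -12.92 − 5.27 = -18.19 m.
Pressure head at OW-4: ψ = P/(ρg) = 160×1000 / (1000 × 9.81) = 16.31 m.
Total head at OW-4: h = z + ψ = -41.67 + 16.31 = -25.36 m.
Head difference: h(OW-2) − h(OW-4) = -18.19 − (-25.36) = 7.17 m.
Hydraulic gradient: i = |Δh| / L = 7.17 / 971.3 = 0.00738.

i ≈ 0.00738 m/m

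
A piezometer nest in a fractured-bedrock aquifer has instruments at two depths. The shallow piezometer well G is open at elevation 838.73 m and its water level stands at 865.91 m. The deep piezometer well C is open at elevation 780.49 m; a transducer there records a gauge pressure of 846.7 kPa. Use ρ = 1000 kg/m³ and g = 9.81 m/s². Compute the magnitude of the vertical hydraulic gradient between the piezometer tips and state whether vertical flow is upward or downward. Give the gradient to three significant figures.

|i_v| ≈ 0.0153; vertical flow is upward

Total head at well G: h = 865.91 m (water level in the standpipe).
Pressure head at well C: ψ = P/(ρg) = 846.7×1000 / (1000 × 9.81) = 86.31 m.
Total head at well C: h = z + ψ = 780.49 + 86.31 = 866.80 m.
Δh = h(well G) − h(well C) = 865.91 − 866.80 = -0.89 m.
Vertical separation Δz = 838.73 − 780.49 = 58.24 m.
|i_v| = |Δh| / Δz = 0.89 / 58.24 = 0.0153.
Head is higher in the deep piezometer, so vertical flow is upward (discharge condition).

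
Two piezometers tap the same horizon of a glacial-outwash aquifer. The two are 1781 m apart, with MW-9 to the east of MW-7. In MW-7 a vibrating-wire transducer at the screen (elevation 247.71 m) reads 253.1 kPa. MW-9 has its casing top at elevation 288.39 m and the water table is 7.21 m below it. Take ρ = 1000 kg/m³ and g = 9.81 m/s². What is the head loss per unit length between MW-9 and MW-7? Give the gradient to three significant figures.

i ≈ 0.00431 m/m

Pressure head at MW-7: ψ = P/(ρg) = 253.1×1000 / (1000 × 9.81) = 25.80 m.
Total head at MW-7: h = z + ψ = 247.71 + 25.80 = 273.51 m.
Total head at MW-9: h = 288.39 − 7.21 = 281.18 m.
Head difference: h(MW-7) − h(MW-9) = 273.51 − 281.18 = -7.67 m.
Hydraulic gradient: i = |Δh| / L = 7.67 / 1781 = 0.00431.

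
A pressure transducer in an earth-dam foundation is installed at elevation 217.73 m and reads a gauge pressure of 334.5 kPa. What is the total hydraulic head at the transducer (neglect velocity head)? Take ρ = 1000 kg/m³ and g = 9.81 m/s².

ψ = P/(ρg) = 334.5×1000 / (1000 × 9.81) = 34.10 m.
h = z + ψ = 217.73 + 34.10 = 251.83 m.

h ≈ 251.83 m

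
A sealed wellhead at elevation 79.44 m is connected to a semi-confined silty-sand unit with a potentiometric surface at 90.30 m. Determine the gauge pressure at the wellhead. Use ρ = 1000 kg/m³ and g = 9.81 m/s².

P ≈ 107 kPa

Head above the cap: Δh = 90.30 − 79.44 = 10.86 m.
P = ρgΔh = 1000 × 9.81 × 10.86 = 106537 Pa ≈ 107 kPa.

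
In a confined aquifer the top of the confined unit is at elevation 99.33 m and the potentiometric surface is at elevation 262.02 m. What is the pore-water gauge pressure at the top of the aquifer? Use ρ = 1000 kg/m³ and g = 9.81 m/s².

P ≈ 1600 kPa

Pressure head at the aquifer top: ψ = h − z = 262.02 − 99.33 = 162.69 m.
P = ρgψ = 1000 × 9.81 × 162.69 = 1595989 Pa ≈ 1600 kPa.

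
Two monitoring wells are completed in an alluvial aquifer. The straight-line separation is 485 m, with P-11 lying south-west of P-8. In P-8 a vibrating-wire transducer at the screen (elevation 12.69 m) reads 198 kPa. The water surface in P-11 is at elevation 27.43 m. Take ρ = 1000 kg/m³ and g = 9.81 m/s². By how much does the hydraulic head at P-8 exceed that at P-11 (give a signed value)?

Pressure head at P-8: ψ = P/(ρg) = 198×1000 / (1000 × 9.81) = 20.18 m.
Total head at P-8: h = z + ψ = 12.69 + 20.18 = 32.87 m.
Total head at P-11: h = 27.43 m (water level in the piezometer is the total head).
Head difference: h(P-8) − h(P-11) = 32.87 − 27.43 = 5.44 m.

Δh ≈ 5.44 m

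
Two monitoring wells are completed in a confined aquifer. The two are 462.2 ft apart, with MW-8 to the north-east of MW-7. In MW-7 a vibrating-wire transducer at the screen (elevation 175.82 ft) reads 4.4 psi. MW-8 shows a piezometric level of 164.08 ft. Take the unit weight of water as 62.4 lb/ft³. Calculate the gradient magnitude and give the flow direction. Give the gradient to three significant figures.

Pressure head at MW-7: ψ = 144·P/γ = 144 × 4.4 / 62.4 = 10.15 ft.
Total head at MW-7: h = z + ψ = 175.82 + 10.15 = 185.97 ft.
Total head at MW-8: h = 164.08 ft (water level in the piezometer is the total head).
Head difference: h(MW-7) − h(MW-8) = 185.97 − 164.08 = 21.89 ft.
Hydraulic gradient: i = |Δh| / L = 21.89 / 462.2 = 0.0474.
Flow is from higher to lower head: from MW-7 toward MW-8, i.e. toward the north-east.

i ≈ 0.0474; groundwater flows toward the north-east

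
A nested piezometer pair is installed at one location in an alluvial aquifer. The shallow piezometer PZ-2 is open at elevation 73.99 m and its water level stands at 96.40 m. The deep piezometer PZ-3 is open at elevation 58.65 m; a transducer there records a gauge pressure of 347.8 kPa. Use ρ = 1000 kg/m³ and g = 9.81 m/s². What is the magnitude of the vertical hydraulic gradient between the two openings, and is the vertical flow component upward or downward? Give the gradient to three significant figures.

|i_v| ≈ 0.150; vertical flow is downward

Total head at PZ-2: h = 96.40 m (water level in the standpipe).
Pressure head at PZ-3: ψ = P/(ρg) = 347.8×1000 / (1000 × 9.81) = 35.45 m.
Total head at PZ-3: h = z + ψ = 58.65 + 35.45 = 94.10 m.
Δh = h(PZ-2) − h(PZ-3) = 96.40 − 94.10 = 2.30 m.
Vertical separation Δz = 73.99 − 58.65 = 15.34 m.
|i_v| = |Δh| / Δz = 2.30 / 15.34 = 0.150.
Head is higher in the shallow piezometer, so vertical flow is downward (recharge condition).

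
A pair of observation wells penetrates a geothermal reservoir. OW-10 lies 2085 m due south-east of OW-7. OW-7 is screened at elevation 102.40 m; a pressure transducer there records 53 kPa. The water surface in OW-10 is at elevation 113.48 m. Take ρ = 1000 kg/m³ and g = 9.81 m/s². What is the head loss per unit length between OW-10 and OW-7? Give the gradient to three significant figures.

Pressure head at OW-7: ψ = P/(ρg) = 53×1000 / (1000 × 9.81) = 5.40 m.
Total head at OW-7: h = z + ψ = 102.40 + 5.40 = 107.80 m.
Total head at OW-10: h = 113.48 m (water level in the piezometer is the total head).
Head difference: h(OW-7) − h(OW-10) = 107.80 − 113.48 = -5.68 m.
Hydraulic gradient: i = |Δh| / L = 5.68 / 2085 = 0.00272.

i ≈ 0.00272 m/m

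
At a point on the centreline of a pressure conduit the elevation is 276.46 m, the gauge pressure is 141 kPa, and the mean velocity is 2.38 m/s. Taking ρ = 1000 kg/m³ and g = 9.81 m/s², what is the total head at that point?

Pressure head ψ = P/(ρg) = 141×1000 / (1000 × 9.81) = 14.37 m.
Velocity head = v²/(2g) = 2.38² / (2 × 9.81) = 0.289 m.
h = z + ψ + v²/(2g) = 276.46 + 14.37 + 0.289 = 291.12 m.

h ≈ 291.12 m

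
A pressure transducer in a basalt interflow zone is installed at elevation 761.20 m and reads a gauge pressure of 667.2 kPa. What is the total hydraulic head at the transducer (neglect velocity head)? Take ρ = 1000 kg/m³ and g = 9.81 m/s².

ψ = P/(ρg) = 667.2×1000 / (1000 × 9.81) = 68.01 m.
h = z + ψ = 761.20 + 68.01 = 829.21 m.

h ≈ 829.21 m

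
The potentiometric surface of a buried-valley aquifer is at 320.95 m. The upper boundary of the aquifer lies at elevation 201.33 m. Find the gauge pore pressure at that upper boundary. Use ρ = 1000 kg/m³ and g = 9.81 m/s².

Pressure head at the aquifer top: ψ = h − z = 320.95 − 201.33 = 119.62 m.
P = ρgψ = 1000 × 9.81 × 119.62 = 1173472 Pa ≈ 1170 kPa.

P ≈ 1170 kPa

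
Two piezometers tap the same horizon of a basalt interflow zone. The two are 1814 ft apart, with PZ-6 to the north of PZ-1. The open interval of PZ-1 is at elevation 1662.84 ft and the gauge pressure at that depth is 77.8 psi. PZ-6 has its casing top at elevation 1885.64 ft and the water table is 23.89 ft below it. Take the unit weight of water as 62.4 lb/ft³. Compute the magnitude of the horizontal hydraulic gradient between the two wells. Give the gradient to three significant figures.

i ≈ 0.0107

Pressure head at PZ-1: ψ = 144·P/γ = 144 × 77.8 / 62.4 = 179.54 ft.
Total head at PZ-1: h = z + ψ = 1662.84 + 179.54 = 1842.38 ft.
Total head at PZ-6: h = 1885.64 − 23.89 = 1861.75 ft.
Head difference: h(PZ-1) − h(PZ-6) = 1842.38 − 1861.75 = -19.37 ft.
Hydraulic gradient: i = |Δh| / L = 19.37 / 1814 = 0.0107.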